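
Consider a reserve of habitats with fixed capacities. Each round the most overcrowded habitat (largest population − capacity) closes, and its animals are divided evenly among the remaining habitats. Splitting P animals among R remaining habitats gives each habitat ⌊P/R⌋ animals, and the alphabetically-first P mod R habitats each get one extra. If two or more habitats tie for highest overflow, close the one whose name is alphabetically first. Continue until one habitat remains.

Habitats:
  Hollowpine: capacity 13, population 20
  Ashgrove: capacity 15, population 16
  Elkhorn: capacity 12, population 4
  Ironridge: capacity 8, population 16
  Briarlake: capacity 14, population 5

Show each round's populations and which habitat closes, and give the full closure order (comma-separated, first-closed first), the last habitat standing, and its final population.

Closure order: Ironridge, Hollowpine, Ashgrove, Elkhorn
Last habitat: Briarlake with 61 animals

Round 1: Ashgrove=16 Briarlake=5 Elkhorn=4 Hollowpine=20 Ironridge=16 → close Ironridge (overflow 8)
  16÷4 = 4 each, +1 to first 0
Round 2: Ashgrove=20 Briarlake=9 Elkhorn=8 Hollowpine=24 → close Hollowpine (overflow 11)
  24÷3 = 8 each, +1 to first 0
Round 3: Ashgrove=28 Briarlake=17 Elkhorn=16 → close Ashgrove (overflow 13)
  28÷2 = 14 each, +1 to first 0
Round 4: Briarlake=31 Elkhorn=30 → close Elkhorn (overflow 18)
  30÷1 = 30 each, +1 to first 0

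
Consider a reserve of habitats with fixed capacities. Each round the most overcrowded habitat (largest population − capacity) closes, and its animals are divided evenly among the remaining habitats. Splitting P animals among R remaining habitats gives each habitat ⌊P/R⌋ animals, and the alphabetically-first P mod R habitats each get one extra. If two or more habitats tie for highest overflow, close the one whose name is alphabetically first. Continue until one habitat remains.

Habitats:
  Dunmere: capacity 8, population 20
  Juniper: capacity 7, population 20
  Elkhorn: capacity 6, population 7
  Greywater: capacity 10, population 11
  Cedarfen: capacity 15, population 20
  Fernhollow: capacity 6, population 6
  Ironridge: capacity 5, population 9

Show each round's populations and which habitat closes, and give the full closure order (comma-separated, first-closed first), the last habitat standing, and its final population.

Round 1: Cedarfen=20 Dunmere=20 Elkhorn=7 Fernhollow=6 Greywater=11 Ironridge=9 Juniper=20 → close Juniper (overflow 13)
  20÷6 = 3 each, +1 to first 2
Round 2: Cedarfen=24 Dunmere=24 Elkhorn=10 Fernhollow=9 Greywater=14 Ironridge=12 → close Dunmere (overflow 16)
  24÷5 = 4 each, +1 to first 4
Round 3: Cedarfen=29 Elkhorn=15 Fernhollow=14 Greywater=19 Ironridge=16 → close Cedarfen (overflow 14)
  29÷4 = 7 each, +1 to first 1
Round 4: Elkhorn=23 Fernhollow=21 Greywater=26 Ironridge=23 → close Ironridge (overflow 18)
  23÷3 = 7 each, +1 to first 2
Round 5: Elkhorn=31 Fernhollow=29 Greywater=33 → close Elkhorn (overflow 25)
  31÷2 = 15 each, +1 to first 1
Round 6: Fernhollow=45 Greywater=48 → close Fernhollow (overflow 39)
  45÷1 = 45 each, +1 to first 0

Closure order: Juniper, Dunmere, Cedarfen, Ironridge, Elkhorn, Fernhollow
Last habitat: Greywater with 93 animals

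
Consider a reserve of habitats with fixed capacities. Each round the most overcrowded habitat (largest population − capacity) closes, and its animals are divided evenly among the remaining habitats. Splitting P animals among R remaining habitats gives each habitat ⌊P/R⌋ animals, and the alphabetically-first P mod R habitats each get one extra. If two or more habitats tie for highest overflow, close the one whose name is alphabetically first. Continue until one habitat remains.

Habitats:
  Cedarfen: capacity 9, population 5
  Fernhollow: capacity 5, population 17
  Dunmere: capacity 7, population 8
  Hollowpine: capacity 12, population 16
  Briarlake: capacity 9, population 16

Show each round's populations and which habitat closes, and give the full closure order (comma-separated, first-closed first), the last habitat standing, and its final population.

Round 1: Briarlake=16 Cedarfen=5 Dunmere=8 Fernhollow=17 Hollowpine=16 → close Fernhollow (overflow 12)
  17÷4 = 4 each, +1 to first 1
Round 2: Briarlake=21 Cedarfen=9 Dunmere=12 Hollowpine=20 → close Briarlake (overflow 12)
  21÷3 = 7 each, +1 to first 0
Round 3: Cedarfen=16 Dunmere=19 Hollowpine=27 → close Hollowpine (overflow 15)
  27÷2 = 13 each, +1 to first 1
Round 4: Cedarfen=30 Dunmere=32 → close Dunmere (overflow 25)
  32÷1 = 32 each, +1 to first 0

Closure order: Fernhollow, Briarlake, Hollowpine, Dunmere
Last habitat: Cedarfen with 62 animals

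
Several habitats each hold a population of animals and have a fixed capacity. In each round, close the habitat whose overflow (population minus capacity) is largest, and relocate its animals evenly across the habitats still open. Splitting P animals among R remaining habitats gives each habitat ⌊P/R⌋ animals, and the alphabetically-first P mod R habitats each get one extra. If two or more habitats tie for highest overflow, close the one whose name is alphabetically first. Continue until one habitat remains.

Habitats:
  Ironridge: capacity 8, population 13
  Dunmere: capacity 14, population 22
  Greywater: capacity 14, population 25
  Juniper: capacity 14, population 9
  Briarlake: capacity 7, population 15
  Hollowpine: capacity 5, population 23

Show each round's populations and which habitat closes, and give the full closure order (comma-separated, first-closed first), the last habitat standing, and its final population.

Round 1: Briarlake=15 Dunmere=22 Greywater=25 Hollowpine=23 Ironridge=13 Juniper=9 → close Hollowpine (overflow 18)
  23÷5 = 4 each, +1 to first 3
Round 2: Briarlake=20 Dunmere=27 Greywater=30 Ironridge=17 Juniper=13 → close Greywater (overflow 16)
  30÷4 = 7 each, +1 to first 2
Round 3: Briarlake=28 Dunmere=35 Ironridge=24 Juniper=20 → close Briarlake (overflow 21)
  28÷3 = 9 each, +1 to first 1
Round 4: Dunmere=45 Ironridge=33 Juniper=29 → close Dunmere (overflow 31)
  45÷2 = 22 each, +1 to first 1
Round 5: Ironridge=56 Juniper=51 → close Ironridge (overflow 48)
  56÷1 = 56 each, +1 to first 0

Closure order: Hollowpine, Greywater, Briarlake, Dunmere, Ironridge
Last habitat: Juniper with 107 animals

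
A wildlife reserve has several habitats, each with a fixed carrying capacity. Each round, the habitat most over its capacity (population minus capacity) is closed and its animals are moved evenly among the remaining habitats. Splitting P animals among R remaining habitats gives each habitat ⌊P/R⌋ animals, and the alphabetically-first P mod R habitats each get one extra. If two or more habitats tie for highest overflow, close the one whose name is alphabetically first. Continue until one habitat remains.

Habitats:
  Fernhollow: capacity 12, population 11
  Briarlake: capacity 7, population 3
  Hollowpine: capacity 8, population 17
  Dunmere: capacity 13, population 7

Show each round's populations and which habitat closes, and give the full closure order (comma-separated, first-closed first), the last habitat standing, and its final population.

Round 1: Briarlake=3 Dunmere=7 Fernhollow=11 Hollowpine=17 → close Hollowpine (overflow 9)
  17÷3 = 5 each, +1 to first 2
Round 2: Briarlake=9 Dunmere=13 Fernhollow=16 → close Fernhollow (overflow 4)
  16÷2 = 8 each, +1 to first 0
Round 3: Briarlake=17 Dunmere=21 → close Briarlake (overflow 10)
  17÷1 = 17 each, +1 to first 0

Closure order: Hollowpine, Fernhollow, Briarlake
Last habitat: Dunmere with 38 animals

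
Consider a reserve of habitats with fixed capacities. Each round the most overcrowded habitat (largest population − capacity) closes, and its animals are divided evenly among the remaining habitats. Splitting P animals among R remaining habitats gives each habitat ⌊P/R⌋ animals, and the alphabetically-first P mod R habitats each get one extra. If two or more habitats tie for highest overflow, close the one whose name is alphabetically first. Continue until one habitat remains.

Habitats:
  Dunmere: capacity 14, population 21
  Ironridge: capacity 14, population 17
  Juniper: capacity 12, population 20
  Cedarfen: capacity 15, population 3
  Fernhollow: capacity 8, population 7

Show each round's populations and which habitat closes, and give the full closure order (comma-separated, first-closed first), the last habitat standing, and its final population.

Closure order: Juniper, Dunmere, Ironridge, Fernhollow
Last habitat: Cedarfen with 68 animals

Round 1: Cedarfen=3 Dunmere=21 Fernhollow=7 Ironridge=17 Juniper=20 → close Juniper (overflow 8)
  20÷4 = 5 each, +1 to first 0
Round 2: Cedarfen=8 Dunmere=26 Fernhollow=12 Ironridge=22 → close Dunmere (overflow 12)
  26÷3 = 8 each, +1 to first 2
Round 3: Cedarfen=17 Fernhollow=21 Ironridge=30 → close Ironridge (overflow 16)
  30÷2 = 15 each, +1 to first 0
Round 4: Cedarfen=32 Fernhollow=36 → close Fernhollow (overflow 28)
  36÷1 = 36 each, +1 to first 0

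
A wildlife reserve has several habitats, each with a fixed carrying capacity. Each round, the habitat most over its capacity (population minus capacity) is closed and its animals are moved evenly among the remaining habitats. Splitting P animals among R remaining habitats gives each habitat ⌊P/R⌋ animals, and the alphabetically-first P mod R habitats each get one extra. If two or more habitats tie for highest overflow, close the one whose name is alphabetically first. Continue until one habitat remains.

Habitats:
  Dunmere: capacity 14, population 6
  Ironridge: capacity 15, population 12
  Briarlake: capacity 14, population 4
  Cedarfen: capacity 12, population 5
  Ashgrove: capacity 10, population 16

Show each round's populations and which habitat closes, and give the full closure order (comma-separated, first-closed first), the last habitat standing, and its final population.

Closure order: Ashgrove, Ironridge, Cedarfen, Dunmere
Last habitat: Briarlake with 43 animals

Round 1: Ashgrove=16 Briarlake=4 Cedarfen=5 Dunmere=6 Ironridge=12 → close Ashgrove (overflow 6)
  16÷4 = 4 each, +1 to first 0
Round 2: Briarlake=8 Cedarfen=9 Dunmere=10 Ironridge=16 → close Ironridge (overflow 1)
  16÷3 = 5 each, +1 to first 1
Round 3: Briarlake=14 Cedarfen=14 Dunmere=15 → close Cedarfen (overflow 2)
  14÷2 = 7 each, +1 to first 0
Round 4: Briarlake=21 Dunmere=22 → close Dunmere (overflow 8)
  22÷1 = 22 each, +1 to first 0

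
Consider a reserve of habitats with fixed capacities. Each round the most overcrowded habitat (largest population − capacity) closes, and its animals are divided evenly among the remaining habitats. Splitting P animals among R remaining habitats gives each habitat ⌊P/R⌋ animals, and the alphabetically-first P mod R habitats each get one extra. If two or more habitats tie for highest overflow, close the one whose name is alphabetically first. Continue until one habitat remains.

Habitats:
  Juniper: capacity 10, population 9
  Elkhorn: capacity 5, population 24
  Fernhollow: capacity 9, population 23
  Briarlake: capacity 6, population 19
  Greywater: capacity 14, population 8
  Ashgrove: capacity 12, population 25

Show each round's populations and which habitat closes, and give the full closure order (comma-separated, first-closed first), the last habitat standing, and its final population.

Closure order: Elkhorn, Fernhollow, Ashgrove, Briarlake, Juniper
Last habitat: Greywater with 108 animals

Round 1: Ashgrove=25 Briarlake=19 Elkhorn=24 Fernhollow=23 Greywater=8 Juniper=9 → close Elkhorn (overflow 19)
  24÷5 = 4 each, +1 to first 4
Round 2: Ashgrove=30 Briarlake=24 Fernhollow=28 Greywater=13 Juniper=13 → close Fernhollow (overflow 19)
  28÷4 = 7 each, +1 to first 0
Round 3: Ashgrove=37 Briarlake=31 Greywater=20 Juniper=20 → close Ashgrove (overflow 25)
  37÷3 = 12 each, +1 to first 1
Round 4: Briarlake=44 Greywater=32 Juniper=32 → close Briarlake (overflow 38)
  44÷2 = 22 each, +1 to first 0
Round 5: Greywater=54 Juniper=54 → close Juniper (overflow 44)
  54÷1 = 54 each, +1 to first 0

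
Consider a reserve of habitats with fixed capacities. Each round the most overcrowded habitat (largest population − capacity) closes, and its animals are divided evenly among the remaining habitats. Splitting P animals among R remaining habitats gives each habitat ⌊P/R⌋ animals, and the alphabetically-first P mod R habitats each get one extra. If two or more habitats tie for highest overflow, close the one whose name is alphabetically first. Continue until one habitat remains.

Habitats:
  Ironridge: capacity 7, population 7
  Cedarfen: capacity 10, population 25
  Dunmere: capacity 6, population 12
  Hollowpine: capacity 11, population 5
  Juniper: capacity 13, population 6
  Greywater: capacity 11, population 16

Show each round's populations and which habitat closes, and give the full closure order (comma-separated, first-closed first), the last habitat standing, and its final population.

Closure order: Cedarfen, Dunmere, Greywater, Ironridge, Hollowpine
Last habitat: Juniper with 71 animals

Round 1: Cedarfen=25 Dunmere=12 Greywater=16 Hollowpine=5 Ironridge=7 Juniper=6 → close Cedarfen (overflow 15)
  25÷5 = 5 each, +1 to first 0
Round 2: Dunmere=17 Greywater=21 Hollowpine=10 Ironridge=12 Juniper=11 → close Dunmere (overflow 11)
  17÷4 = 4 each, +1 to first 1
Round 3: Greywater=26 Hollowpine=14 Ironridge=16 Juniper=15 → close Greywater (overflow 15)
  26÷3 = 8 each, +1 to first 2
Round 4: Hollowpine=23 Ironridge=25 Juniper=23 → close Ironridge (overflow 18)
  25÷2 = 12 each, +1 to first 1
Round 5: Hollowpine=36 Juniper=35 → close Hollowpine (overflow 25)
  36÷1 = 36 each, +1 to first 0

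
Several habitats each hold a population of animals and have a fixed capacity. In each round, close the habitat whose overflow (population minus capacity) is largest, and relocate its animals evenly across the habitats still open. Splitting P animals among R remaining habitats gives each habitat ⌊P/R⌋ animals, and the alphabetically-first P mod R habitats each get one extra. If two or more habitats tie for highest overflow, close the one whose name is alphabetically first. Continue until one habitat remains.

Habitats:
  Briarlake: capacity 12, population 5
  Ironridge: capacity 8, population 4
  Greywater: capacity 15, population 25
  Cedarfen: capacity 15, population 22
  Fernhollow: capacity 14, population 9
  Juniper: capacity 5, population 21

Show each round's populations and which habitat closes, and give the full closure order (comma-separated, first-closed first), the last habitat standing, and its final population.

Round 1: Briarlake=5 Cedarfen=22 Fernhollow=9 Greywater=25 Ironridge=4 Juniper=21 → close Juniper (overflow 16)
  21÷5 = 4 each, +1 to first 1
Round 2: Briarlake=10 Cedarfen=26 Fernhollow=13 Greywater=29 Ironridge=8 → close Greywater (overflow 14)
  29÷4 = 7 each, +1 to first 1
Round 3: Briarlake=18 Cedarfen=33 Fernhollow=20 Ironridge=15 → close Cedarfen (overflow 18)
  33÷3 = 11 each, +1 to first 0
Round 4: Briarlake=29 Fernhollow=31 Ironridge=26 → close Ironridge (overflow 18)
  26÷2 = 13 each, +1 to first 0
Round 5: Briarlake=42 Fernhollow=44 → close Briarlake (overflow 30)
  42÷1 = 42 each, +1 to first 0

Closure order: Juniper, Greywater, Cedarfen, Ironridge, Briarlake
Last habitat: Fernhollow with 86 animals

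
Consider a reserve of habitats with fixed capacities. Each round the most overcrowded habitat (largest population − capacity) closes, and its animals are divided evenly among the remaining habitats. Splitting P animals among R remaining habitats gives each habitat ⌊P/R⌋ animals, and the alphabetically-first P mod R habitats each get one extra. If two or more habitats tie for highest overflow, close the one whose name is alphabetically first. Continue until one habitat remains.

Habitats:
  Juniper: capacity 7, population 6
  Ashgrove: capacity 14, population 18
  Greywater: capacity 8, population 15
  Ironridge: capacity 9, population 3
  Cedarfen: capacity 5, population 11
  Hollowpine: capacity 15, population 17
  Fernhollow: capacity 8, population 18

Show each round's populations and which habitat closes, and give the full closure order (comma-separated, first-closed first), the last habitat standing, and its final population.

Closure order: Fernhollow, Greywater, Cedarfen, Ashgrove, Hollowpine, Juniper
Last habitat: Ironridge with 88 animals

Round 1: Ashgrove=18 Cedarfen=11 Fernhollow=18 Greywater=15 Hollowpine=17 Ironridge=3 Juniper=6 → close Fernhollow (overflow 10)
  18÷6 = 3 each, +1 to first 0
Round 2: Ashgrove=21 Cedarfen=14 Greywater=18 Hollowpine=20 Ironridge=6 Juniper=9 → close Greywater (overflow 10)
  18÷5 = 3 each, +1 to first 3
Round 3: Ashgrove=25 Cedarfen=18 Hollowpine=24 Ironridge=9 Juniper=12 → close Cedarfen (overflow 13)
  18÷4 = 4 each, +1 to first 2
Round 4: Ashgrove=30 Hollowpine=29 Ironridge=13 Juniper=16 → close Ashgrove (overflow 16)
  30÷3 = 10 each, +1 to first 0
Round 5: Hollowpine=39 Ironridge=23 Juniper=26 → close Hollowpine (overflow 24)
  39÷2 = 19 each, +1 to first 1
Round 6: Ironridge=43 Juniper=45 → close Juniper (overflow 38)
  45÷1 = 45 each, +1 to first 0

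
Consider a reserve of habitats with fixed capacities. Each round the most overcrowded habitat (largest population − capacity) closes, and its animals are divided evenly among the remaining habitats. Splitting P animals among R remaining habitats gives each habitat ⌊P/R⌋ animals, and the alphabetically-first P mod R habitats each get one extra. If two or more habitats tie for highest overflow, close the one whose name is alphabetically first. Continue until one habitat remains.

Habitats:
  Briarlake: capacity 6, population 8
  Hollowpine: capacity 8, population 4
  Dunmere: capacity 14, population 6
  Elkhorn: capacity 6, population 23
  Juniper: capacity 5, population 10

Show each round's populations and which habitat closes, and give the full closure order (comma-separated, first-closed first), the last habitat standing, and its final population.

Closure order: Elkhorn, Juniper, Briarlake, Hollowpine
Last habitat: Dunmere with 51 animals

Round 1: Briarlake=8 Dunmere=6 Elkhorn=23 Hollowpine=4 Juniper=10 → close Elkhorn (overflow 17)
  23÷4 = 5 each, +1 to first 3
Round 2: Briarlake=14 Dunmere=12 Hollowpine=10 Juniper=15 → close Juniper (overflow 10)
  15÷3 = 5 each, +1 to first 0
Round 3: Briarlake=19 Dunmere=17 Hollowpine=15 → close Briarlake (overflow 13)
  19÷2 = 9 each, +1 to first 1
Round 4: Dunmere=27 Hollowpine=24 → close Hollowpine (overflow 16)
  24÷1 = 24 each, +1 to first 0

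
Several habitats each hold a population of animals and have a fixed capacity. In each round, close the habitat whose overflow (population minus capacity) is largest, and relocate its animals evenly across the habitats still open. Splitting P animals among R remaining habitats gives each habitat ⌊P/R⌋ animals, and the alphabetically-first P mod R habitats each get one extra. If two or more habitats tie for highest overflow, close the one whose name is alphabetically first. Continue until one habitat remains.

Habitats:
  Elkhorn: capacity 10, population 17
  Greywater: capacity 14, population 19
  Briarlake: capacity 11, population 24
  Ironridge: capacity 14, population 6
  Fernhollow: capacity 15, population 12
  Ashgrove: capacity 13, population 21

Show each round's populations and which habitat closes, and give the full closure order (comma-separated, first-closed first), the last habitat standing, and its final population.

Round 1: Ashgrove=21 Briarlake=24 Elkhorn=17 Fernhollow=12 Greywater=19 Ironridge=6 → close Briarlake (overflow 13)
  24÷5 = 4 each, +1 to first 4
Round 2: Ashgrove=26 Elkhorn=22 Fernhollow=17 Greywater=24 Ironridge=10 → close Ashgrove (overflow 13)
  26÷4 = 6 each, +1 to first 2
Round 3: Elkhorn=29 Fernhollow=24 Greywater=30 Ironridge=16 → close Elkhorn (overflow 19)
  29÷3 = 9 each, +1 to first 2
Round 4: Fernhollow=34 Greywater=40 Ironridge=25 → close Greywater (overflow 26)
  40÷2 = 20 each, +1 to first 0
Round 5: Fernhollow=54 Ironridge=45 → close Fernhollow (overflow 39)
  54÷1 = 54 each, +1 to first 0

Closure order: Briarlake, Ashgrove, Elkhorn, Greywater, Fernhollow
Last habitat: Ironridge with 99 animals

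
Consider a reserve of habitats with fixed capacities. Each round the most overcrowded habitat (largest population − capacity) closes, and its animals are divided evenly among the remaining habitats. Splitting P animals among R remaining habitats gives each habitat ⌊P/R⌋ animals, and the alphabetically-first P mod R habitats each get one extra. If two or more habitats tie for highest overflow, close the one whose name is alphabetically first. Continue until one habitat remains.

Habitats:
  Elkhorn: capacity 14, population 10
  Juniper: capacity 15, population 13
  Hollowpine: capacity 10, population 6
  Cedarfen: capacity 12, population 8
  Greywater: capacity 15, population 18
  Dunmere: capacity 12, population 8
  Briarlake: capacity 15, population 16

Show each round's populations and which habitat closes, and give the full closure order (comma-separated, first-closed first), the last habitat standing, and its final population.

Round 1: Briarlake=16 Cedarfen=8 Dunmere=8 Elkhorn=10 Greywater=18 Hollowpine=6 Juniper=13 → close Greywater (overflow 3)
  18÷6 = 3 each, +1 to first 0
Round 2: Briarlake=19 Cedarfen=11 Dunmere=11 Elkhorn=13 Hollowpine=9 Juniper=16 → close Briarlake (overflow 4)
  19÷5 = 3 each, +1 to first 4
Round 3: Cedarfen=15 Dunmere=15 Elkhorn=17 Hollowpine=13 Juniper=19 → close Juniper (overflow 4)
  19÷4 = 4 each, +1 to first 3
Round 4: Cedarfen=20 Dunmere=20 Elkhorn=22 Hollowpine=17 → close Cedarfen (overflow 8)
  20÷3 = 6 each, +1 to first 2
Round 5: Dunmere=27 Elkhorn=29 Hollowpine=23 → close Dunmere (overflow 15)
  27÷2 = 13 each, +1 to first 1
Round 6: Elkhorn=43 Hollowpine=36 → close Elkhorn (overflow 29)
  43÷1 = 43 each, +1 to first 0

Closure order: Greywater, Briarlake, Juniper, Cedarfen, Dunmere, Elkhorn
Last habitat: Hollowpine with 79 animals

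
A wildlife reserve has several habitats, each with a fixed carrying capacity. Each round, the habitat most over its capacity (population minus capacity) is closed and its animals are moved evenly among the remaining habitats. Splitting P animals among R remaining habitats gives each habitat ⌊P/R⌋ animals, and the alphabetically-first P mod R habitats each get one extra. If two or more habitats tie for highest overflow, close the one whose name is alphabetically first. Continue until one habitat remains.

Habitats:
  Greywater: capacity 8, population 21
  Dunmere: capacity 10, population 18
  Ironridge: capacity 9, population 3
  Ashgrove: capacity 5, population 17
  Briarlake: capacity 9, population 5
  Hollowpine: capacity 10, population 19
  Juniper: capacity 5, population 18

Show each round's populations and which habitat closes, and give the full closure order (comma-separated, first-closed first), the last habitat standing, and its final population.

Closure order: Greywater, Ashgrove, Juniper, Dunmere, Hollowpine, Briarlake
Last habitat: Ironridge with 101 animals

Round 1: Ashgrove=17 Briarlake=5 Dunmere=18 Greywater=21 Hollowpine=19 Ironridge=3 Juniper=18 → close Greywater (overflow 13)
  21÷6 = 3 each, +1 to first 3
Round 2: Ashgrove=21 Briarlake=9 Dunmere=22 Hollowpine=22 Ironridge=6 Juniper=21 → close Ashgrove (overflow 16)
  21÷5 = 4 each, +1 to first 1
Round 3: Briarlake=14 Dunmere=26 Hollowpine=26 Ironridge=10 Juniper=25 → close Juniper (overflow 20)
  25÷4 = 6 each, +1 to first 1
Round 4: Briarlake=21 Dunmere=32 Hollowpine=32 Ironridge=16 → close Dunmere (overflow 22)
  32÷3 = 10 each, +1 to first 2
Round 5: Briarlake=32 Hollowpine=43 Ironridge=26 → close Hollowpine (overflow 33)
  43÷2 = 21 each, +1 to first 1
Round 6: Briarlake=54 Ironridge=47 → close Briarlake (overflow 45)
  54÷1 = 54 each, +1 to first 0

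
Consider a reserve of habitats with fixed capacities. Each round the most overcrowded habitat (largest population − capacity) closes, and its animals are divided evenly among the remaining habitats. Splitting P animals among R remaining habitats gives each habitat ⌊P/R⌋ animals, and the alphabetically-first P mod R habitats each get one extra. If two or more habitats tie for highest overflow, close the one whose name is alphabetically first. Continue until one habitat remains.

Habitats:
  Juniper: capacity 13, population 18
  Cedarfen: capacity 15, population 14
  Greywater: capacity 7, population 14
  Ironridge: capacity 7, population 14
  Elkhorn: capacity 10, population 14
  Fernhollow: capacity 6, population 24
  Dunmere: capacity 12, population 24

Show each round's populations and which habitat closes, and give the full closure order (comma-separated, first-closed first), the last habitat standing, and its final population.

Round 1: Cedarfen=14 Dunmere=24 Elkhorn=14 Fernhollow=24 Greywater=14 Ironridge=14 Juniper=18 → close Fernhollow (overflow 18)
  24÷6 = 4 each, +1 to first 0
Round 2: Cedarfen=18 Dunmere=28 Elkhorn=18 Greywater=18 Ironridge=18 Juniper=22 → close Dunmere (overflow 16)
  28÷5 = 5 each, +1 to first 3
Round 3: Cedarfen=24 Elkhorn=24 Greywater=24 Ironridge=23 Juniper=27 → close Greywater (overflow 17)
  24÷4 = 6 each, +1 to first 0
Round 4: Cedarfen=30 Elkhorn=30 Ironridge=29 Juniper=33 → close Ironridge (overflow 22)
  29÷3 = 9 each, +1 to first 2
Round 5: Cedarfen=40 Elkhorn=40 Juniper=42 → close Elkhorn (overflow 30)
  40÷2 = 20 each, +1 to first 0
Round 6: Cedarfen=60 Juniper=62 → close Juniper (overflow 49)
  62÷1 = 62 each, +1 to first 0

Closure order: Fernhollow, Dunmere, Greywater, Ironridge, Elkhorn, Juniper
Last habitat: Cedarfen with 122 animals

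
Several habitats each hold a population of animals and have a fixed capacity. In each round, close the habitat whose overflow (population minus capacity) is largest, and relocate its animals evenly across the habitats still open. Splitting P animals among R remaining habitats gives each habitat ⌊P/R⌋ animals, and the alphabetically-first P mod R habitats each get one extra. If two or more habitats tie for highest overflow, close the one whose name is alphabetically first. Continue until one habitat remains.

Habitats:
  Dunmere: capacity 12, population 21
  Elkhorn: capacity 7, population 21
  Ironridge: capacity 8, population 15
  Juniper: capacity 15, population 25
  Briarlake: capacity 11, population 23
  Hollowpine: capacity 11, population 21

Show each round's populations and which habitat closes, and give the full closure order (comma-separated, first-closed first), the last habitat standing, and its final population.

Closure order: Elkhorn, Briarlake, Hollowpine, Dunmere, Juniper
Last habitat: Ironridge with 126 animals

Round 1: Briarlake=23 Dunmere=21 Elkhorn=21 Hollowpine=21 Ironridge=15 Juniper=25 → close Elkhorn (overflow 14)
  21÷5 = 4 each, +1 to first 1
Round 2: Briarlake=28 Dunmere=25 Hollowpine=25 Ironridge=19 Juniper=29 → close Briarlake (overflow 17)
  28÷4 = 7 each, +1 to first 0
Round 3: Dunmere=32 Hollowpine=32 Ironridge=26 Juniper=36 → close Hollowpine (overflow 21)
  32÷3 = 10 each, +1 to first 2
Round 4: Dunmere=43 Ironridge=37 Juniper=46 → close Dunmere (overflow 31)
  43÷2 = 21 each, +1 to first 1
Round 5: Ironridge=59 Juniper=67 → close Juniper (overflow 52)
  67÷1 = 67 each, +1 to first 0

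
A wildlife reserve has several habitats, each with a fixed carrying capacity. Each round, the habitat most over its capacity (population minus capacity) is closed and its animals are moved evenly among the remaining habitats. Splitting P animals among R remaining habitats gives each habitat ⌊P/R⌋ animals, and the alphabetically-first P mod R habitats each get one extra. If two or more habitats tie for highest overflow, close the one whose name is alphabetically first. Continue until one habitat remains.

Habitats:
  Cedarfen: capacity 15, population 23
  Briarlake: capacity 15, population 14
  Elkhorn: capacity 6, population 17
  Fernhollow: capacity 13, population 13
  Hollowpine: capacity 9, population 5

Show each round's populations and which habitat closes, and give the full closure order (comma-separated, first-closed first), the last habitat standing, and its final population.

Closure order: Elkhorn, Cedarfen, Briarlake, Fernhollow
Last habitat: Hollowpine with 72 animals

Round 1: Briarlake=14 Cedarfen=23 Elkhorn=17 Fernhollow=13 Hollowpine=5 → close Elkhorn (overflow 11)
  17÷4 = 4 each, +1 to first 1
Round 2: Briarlake=19 Cedarfen=27 Fernhollow=17 Hollowpine=9 → close Cedarfen (overflow 12)
  27÷3 = 9 each, +1 to first 0
Round 3: Briarlake=28 Fernhollow=26 Hollowpine=18 → close Briarlake (overflow 13)
  28÷2 = 14 each, +1 to first 0
Round 4: Fernhollow=40 Hollowpine=32 → close Fernhollow (overflow 27)
  40÷1 = 40 each, +1 to first 0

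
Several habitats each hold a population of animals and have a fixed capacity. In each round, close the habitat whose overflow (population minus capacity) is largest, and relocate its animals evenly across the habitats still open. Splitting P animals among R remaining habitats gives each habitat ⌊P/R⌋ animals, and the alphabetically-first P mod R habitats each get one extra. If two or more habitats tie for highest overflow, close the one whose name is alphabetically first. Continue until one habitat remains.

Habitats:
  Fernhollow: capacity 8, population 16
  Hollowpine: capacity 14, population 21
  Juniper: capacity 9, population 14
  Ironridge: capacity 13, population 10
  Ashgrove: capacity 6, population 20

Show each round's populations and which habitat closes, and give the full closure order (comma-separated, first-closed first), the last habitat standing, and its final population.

Closure order: Ashgrove, Fernhollow, Hollowpine, Juniper
Last habitat: Ironridge with 81 animals

Round 1: Ashgrove=20 Fernhollow=16 Hollowpine=21 Ironridge=10 Juniper=14 → close Ashgrove (overflow 14)
  20÷4 = 5 each, +1 to first 0
Round 2: Fernhollow=21 Hollowpine=26 Ironridge=15 Juniper=19 → close Fernhollow (overflow 13)
  21÷3 = 7 each, +1 to first 0
Round 3: Hollowpine=33 Ironridge=22 Juniper=26 → close Hollowpine (overflow 19)
  33÷2 = 16 each, +1 to first 1
Round 4: Ironridge=39 Juniper=42 → close Juniper (overflow 33)
  42÷1 = 42 each, +1 to first 0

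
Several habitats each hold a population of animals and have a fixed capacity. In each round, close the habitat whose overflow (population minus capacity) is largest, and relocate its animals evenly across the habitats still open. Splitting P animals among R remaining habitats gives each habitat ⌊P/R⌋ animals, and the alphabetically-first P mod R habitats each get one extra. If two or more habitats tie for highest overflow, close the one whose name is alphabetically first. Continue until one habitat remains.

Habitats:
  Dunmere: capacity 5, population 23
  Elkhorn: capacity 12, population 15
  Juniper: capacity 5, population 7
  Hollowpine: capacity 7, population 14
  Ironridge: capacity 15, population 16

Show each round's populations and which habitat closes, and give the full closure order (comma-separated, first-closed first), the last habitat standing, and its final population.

Round 1: Dunmere=23 Elkhorn=15 Hollowpine=14 Ironridge=16 Juniper=7 → close Dunmere (overflow 18)
  23÷4 = 5 each, +1 to first 3
Round 2: Elkhorn=21 Hollowpine=20 Ironridge=22 Juniper=12 → close Hollowpine (overflow 13)
  20÷3 = 6 each, +1 to first 2
Round 3: Elkhorn=28 Ironridge=29 Juniper=18 → close Elkhorn (overflow 16)
  28÷2 = 14 each, +1 to first 0
Round 4: Ironridge=43 Juniper=32 → close Ironridge (overflow 28)
  43÷1 = 43 each, +1 to first 0

Closure order: Dunmere, Hollowpine, Elkhorn, Ironridge
Last habitat: Juniper with 75 animals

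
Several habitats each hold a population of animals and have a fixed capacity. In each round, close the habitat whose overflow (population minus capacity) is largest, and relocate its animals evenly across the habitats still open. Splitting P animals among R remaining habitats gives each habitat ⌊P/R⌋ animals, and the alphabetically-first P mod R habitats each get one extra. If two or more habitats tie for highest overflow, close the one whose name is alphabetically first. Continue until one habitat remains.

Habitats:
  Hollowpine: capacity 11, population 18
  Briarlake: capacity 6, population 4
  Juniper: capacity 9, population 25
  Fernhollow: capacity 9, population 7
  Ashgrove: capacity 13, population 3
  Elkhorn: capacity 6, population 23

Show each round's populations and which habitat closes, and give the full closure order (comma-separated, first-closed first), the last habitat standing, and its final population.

Closure order: Elkhorn, Juniper, Hollowpine, Briarlake, Fernhollow
Last habitat: Ashgrove with 80 animals

Round 1: Ashgrove=3 Briarlake=4 Elkhorn=23 Fernhollow=7 Hollowpine=18 Juniper=25 → close Elkhorn (overflow 17)
  23÷5 = 4 each, +1 to first 3
Round 2: Ashgrove=8 Briarlake=9 Fernhollow=12 Hollowpine=22 Juniper=29 → close Juniper (overflow 20)
  29÷4 = 7 each, +1 to first 1
Round 3: Ashgrove=16 Briarlake=16 Fernhollow=19 Hollowpine=29 → close Hollowpine (overflow 18)
  29÷3 = 9 each, +1 to first 2
Round 4: Ashgrove=26 Briarlake=26 Fernhollow=28 → close Briarlake (overflow 20)
  26÷2 = 13 each, +1 to first 0
Round 5: Ashgrove=39 Fernhollow=41 → close Fernhollow (overflow 32)
  41÷1 = 41 each, +1 to first 0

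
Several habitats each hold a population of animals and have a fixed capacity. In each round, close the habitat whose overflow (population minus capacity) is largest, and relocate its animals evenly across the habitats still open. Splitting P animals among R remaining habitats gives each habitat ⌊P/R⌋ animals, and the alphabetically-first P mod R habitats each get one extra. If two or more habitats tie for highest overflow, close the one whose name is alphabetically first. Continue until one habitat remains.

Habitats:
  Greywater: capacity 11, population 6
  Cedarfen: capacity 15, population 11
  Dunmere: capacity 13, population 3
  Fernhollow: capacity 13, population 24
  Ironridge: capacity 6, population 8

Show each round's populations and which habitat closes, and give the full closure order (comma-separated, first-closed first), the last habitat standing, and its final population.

Round 1: Cedarfen=11 Dunmere=3 Fernhollow=24 Greywater=6 Ironridge=8 → close Fernhollow (overflow 11)
  24÷4 = 6 each, +1 to first 0
Round 2: Cedarfen=17 Dunmere=9 Greywater=12 Ironridge=14 → close Ironridge (overflow 8)
  14÷3 = 4 each, +1 to first 2
Round 3: Cedarfen=22 Dunmere=14 Greywater=16 → close Cedarfen (overflow 7)
  22÷2 = 11 each, +1 to first 0
Round 4: Dunmere=25 Greywater=27 → close Greywater (overflow 16)
  27÷1 = 27 each, +1 to first 0

Closure order: Fernhollow, Ironridge, Cedarfen, Greywater
Last habitat: Dunmere with 52 animals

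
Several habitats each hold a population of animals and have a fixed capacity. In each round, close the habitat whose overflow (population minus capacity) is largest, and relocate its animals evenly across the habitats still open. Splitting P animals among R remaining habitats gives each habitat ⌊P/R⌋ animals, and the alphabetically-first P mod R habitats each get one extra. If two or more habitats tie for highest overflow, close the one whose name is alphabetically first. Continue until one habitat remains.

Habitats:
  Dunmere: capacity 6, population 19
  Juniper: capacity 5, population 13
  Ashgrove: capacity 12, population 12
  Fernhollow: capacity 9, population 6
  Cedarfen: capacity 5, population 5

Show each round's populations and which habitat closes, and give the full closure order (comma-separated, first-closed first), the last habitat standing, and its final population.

Round 1: Ashgrove=12 Cedarfen=5 Dunmere=19 Fernhollow=6 Juniper=13 → close Dunmere (overflow 13)
  19÷4 = 4 each, +1 to first 3
Round 2: Ashgrove=17 Cedarfen=10 Fernhollow=11 Juniper=17 → close Juniper (overflow 12)
  17÷3 = 5 each, +1 to first 2
Round 3: Ashgrove=23 Cedarfen=16 Fernhollow=16 → close Ashgrove (overflow 11)
  23÷2 = 11 each, +1 to first 1
Round 4: Cedarfen=28 Fernhollow=27 → close Cedarfen (overflow 23)
  28÷1 = 28 each, +1 to first 0

Closure order: Dunmere, Juniper, Ashgrove, Cedarfen
Last habitat: Fernhollow with 55 animals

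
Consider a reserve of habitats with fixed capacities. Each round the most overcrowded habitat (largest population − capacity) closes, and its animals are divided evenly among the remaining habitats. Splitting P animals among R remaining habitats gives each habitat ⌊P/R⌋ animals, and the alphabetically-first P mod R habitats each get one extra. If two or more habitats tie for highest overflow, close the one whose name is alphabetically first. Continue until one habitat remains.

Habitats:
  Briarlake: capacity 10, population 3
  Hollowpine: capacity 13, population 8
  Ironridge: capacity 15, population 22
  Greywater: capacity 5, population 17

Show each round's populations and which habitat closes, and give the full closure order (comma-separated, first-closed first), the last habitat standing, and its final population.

Closure order: Greywater, Ironridge, Hollowpine
Last habitat: Briarlake with 50 animals

Round 1: Briarlake=3 Greywater=17 Hollowpine=8 Ironridge=22 → close Greywater (overflow 12)
  17÷3 = 5 each, +1 to first 2
Round 2: Briarlake=9 Hollowpine=14 Ironridge=27 → close Ironridge (overflow 12)
  27÷2 = 13 each, +1 to first 1
Round 3: Briarlake=23 Hollowpine=27 → close Hollowpine (overflow 14)
  27÷1 = 27 each, +1 to first 0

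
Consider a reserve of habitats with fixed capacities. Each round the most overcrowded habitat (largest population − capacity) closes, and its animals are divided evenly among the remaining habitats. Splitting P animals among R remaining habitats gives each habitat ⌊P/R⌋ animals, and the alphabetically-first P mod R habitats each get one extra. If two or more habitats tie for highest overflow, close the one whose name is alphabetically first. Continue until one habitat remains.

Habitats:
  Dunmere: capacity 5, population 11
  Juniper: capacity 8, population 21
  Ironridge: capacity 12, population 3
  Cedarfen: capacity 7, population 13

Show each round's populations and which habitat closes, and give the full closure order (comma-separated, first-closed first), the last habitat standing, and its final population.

Round 1: Cedarfen=13 Dunmere=11 Ironridge=3 Juniper=21 → close Juniper (overflow 13)
  21÷3 = 7 each, +1 to first 0
Round 2: Cedarfen=20 Dunmere=18 Ironridge=10 → close Cedarfen (overflow 13)
  20÷2 = 10 each, +1 to first 0
Round 3: Dunmere=28 Ironridge=20 → close Dunmere (overflow 23)
  28÷1 = 28 each, +1 to first 0

Closure order: Juniper, Cedarfen, Dunmere
Last habitat: Ironridge with 48 animals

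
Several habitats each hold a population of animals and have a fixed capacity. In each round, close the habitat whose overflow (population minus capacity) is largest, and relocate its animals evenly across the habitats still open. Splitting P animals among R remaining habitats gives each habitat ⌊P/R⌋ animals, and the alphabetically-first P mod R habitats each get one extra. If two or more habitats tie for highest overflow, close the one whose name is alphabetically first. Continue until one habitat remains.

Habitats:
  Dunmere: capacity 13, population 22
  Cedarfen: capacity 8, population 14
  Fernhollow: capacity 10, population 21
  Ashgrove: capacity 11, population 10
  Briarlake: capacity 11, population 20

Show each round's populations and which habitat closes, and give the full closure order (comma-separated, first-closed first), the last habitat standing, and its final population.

Round 1: Ashgrove=10 Briarlake=20 Cedarfen=14 Dunmere=22 Fernhollow=21 → close Fernhollow (overflow 11)
  21÷4 = 5 each, +1 to first 1
Round 2: Ashgrove=16 Briarlake=25 Cedarfen=19 Dunmere=27 → close Briarlake (overflow 14)
  25÷3 = 8 each, +1 to first 1
Round 3: Ashgrove=25 Cedarfen=27 Dunmere=35 → close Dunmere (overflow 22)
  35÷2 = 17 each, +1 to first 1
Round 4: Ashgrove=43 Cedarfen=44 → close Cedarfen (overflow 36)
  44÷1 = 44 each, +1 to first 0

Closure order: Fernhollow, Briarlake, Dunmere, Cedarfen
Last habitat: Ashgrove with 87 animals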